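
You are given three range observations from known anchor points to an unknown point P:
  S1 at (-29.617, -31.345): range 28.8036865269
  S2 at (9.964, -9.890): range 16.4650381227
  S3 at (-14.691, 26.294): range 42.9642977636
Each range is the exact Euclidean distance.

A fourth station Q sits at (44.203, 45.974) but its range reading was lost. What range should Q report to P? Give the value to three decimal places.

79.154

eq1: (x + 29.617)² + (y + 31.345)² = 28.8036865269²
eq2: (x − 9.964)² + (y + 9.890)² = 16.4650381227²
eq3: (x + 14.691)² + (y − 26.294)² = 42.9642977636²
eq3−eq2, eq3−eq1 (x²,y² cancel):
  49.310·x − 72.368·y = 864.726881
  -29.852·x − 115.278·y = 1968.754322
det = 49.310·-115.278 − -72.368·-29.852 = -7844.687716
x = (864.726881·-115.278 − -72.368·1968.754322) / -7844.687716 = -5.454752
y = (49.310·1968.754322 − 864.726881·-29.852) / -7844.687716 = -15.665774
|P − Q| = √((-5.454752 − 44.203)² + (-15.665774 − 45.974)²) = 79.153989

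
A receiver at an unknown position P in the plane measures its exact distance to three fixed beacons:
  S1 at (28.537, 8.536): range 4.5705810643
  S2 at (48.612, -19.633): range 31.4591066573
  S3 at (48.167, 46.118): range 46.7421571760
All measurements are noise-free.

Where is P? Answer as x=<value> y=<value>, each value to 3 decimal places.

x=27.865 y=4.015

eq1: (x − 28.537)² + (y − 8.536)² = 4.5705810643²
eq2: (x − 48.612)² + (y + 19.633)² = 31.4591066573²
eq3: (x − 48.167)² + (y − 46.118)² = 46.7421571760²
eq3−eq2, eq3−eq1 (x²,y² cancel):
  0.890·x − 131.502·y = -503.194714
  -39.260·x − 75.164·y = -1395.767102
det = 0.890·-75.164 − -131.502·-39.260 = -5229.664480
x = (-503.194714·-75.164 − -131.502·-1395.767102) / -5229.664480 = 27.864892
y = (0.890·-1395.767102 − -503.194714·-39.260) / -5229.664480 = 4.015106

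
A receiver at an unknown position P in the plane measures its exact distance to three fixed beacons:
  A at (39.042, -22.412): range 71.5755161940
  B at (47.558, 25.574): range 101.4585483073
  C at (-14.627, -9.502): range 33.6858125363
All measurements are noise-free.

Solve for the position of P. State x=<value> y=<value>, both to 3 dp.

x=-30.539 y=-39.193

eq1: (x − 39.042)² + (y + 22.412)² = 71.5755161940²
eq2: (x − 47.558)² + (y − 25.574)² = 101.4585483073²
eq3: (x + 14.627)² + (y + 9.502)² = 33.6858125363²
eq1−eq2, eq1−eq3 (x²,y² cancel):
  17.032·x + 95.972·y = -4281.565174
  -107.338·x + 25.820·y = 2265.982177
det = 17.032·25.820 − 95.972·-107.338 = 10741.208776
x = (-4281.565174·25.820 − 95.972·2265.982177) / 10741.208776 = -30.538542
y = (17.032·2265.982177 − -4281.565174·-107.338) / 10741.208776 = -39.193022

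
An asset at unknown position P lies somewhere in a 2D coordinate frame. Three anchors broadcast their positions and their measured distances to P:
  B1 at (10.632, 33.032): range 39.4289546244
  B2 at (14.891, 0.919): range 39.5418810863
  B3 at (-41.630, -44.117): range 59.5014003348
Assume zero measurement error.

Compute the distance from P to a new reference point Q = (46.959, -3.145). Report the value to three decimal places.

71.616

eq1: (x − 10.632)² + (y − 33.032)² = 39.4289546244²
eq2: (x − 14.891)² + (y − 0.919)² = 39.5418810863²
eq3: (x + 41.630)² + (y + 44.117)² = 59.5014003348²
eq2−eq1, eq2−eq3 (x²,y² cancel):
  -8.518·x + 64.226·y = 990.483903
  -113.042·x − 90.072·y = 1479.923865
det = -8.518·-90.072 − 64.226·-113.042 = 8027.468788
x = (990.483903·-90.072 − 64.226·1479.923865) / 8027.468788 = -22.954241
y = (-8.518·1479.923865 − 990.483903·-113.042) / 8027.468788 = 12.377537
|P − Q| = √((-22.954241 − 46.959)² + (12.377537 − -3.145)²) = 71.615714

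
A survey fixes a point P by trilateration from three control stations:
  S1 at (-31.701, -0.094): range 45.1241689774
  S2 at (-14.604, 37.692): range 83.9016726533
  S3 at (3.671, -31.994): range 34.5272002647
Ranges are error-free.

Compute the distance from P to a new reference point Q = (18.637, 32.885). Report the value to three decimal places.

eq1: (x + 31.701)² + (y + 0.094)² = 45.1241689774²
eq2: (x + 14.604)² + (y − 37.692)² = 83.9016726533²
eq3: (x − 3.671)² + (y + 31.994)² = 34.5272002647²
eq3−eq2, eq3−eq1 (x²,y² cancel):
  -36.550·x + 139.372·y = -5250.491713
  -70.744·x + 63.800·y = -876.193108
det = -36.550·63.800 − 139.372·-70.744 = 7527.842768
x = (-5250.491713·63.800 − 139.372·-876.193108) / 7527.842768 = -28.276970
y = (-36.550·-876.193108 − -5250.491713·-70.744) / 7527.842768 = -45.088073
|P − Q| = √((-28.276970 − 18.637)² + (-45.088073 − 32.885)²) = 90.998466

90.998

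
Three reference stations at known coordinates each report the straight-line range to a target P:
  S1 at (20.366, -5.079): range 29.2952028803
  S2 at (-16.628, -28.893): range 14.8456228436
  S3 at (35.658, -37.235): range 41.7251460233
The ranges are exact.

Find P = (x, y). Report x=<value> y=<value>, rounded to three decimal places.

x=-3.313 y=-22.327

eq1: (x − 20.366)² + (y + 5.079)² = 29.2952028803²
eq2: (x + 16.628)² + (y + 28.893)² = 14.8456228436²
eq3: (x − 35.658)² + (y + 37.235)² = 41.7251460233²
eq2−eq3, eq2−eq1 (x²,y² cancel):
  104.572·x − 16.684·y = 26.047063
  73.988·x + 47.628·y = -1308.542030
det = 104.572·47.628 − -16.684·73.988 = 6214.971008
x = (26.047063·47.628 − -16.684·-1308.542030) / 6214.971008 = -3.313152
y = (104.572·-1308.542030 − 26.047063·73.988) / 6214.971008 = -22.327381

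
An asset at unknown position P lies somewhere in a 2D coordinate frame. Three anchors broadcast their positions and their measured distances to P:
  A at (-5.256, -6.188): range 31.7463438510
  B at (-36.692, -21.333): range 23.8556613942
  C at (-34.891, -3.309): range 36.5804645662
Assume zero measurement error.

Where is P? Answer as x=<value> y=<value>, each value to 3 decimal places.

eq1: (x + 5.256)² + (y + 6.188)² = 31.7463438510²
eq2: (x + 36.692)² + (y + 21.333)² = 23.8556613942²
eq3: (x + 34.891)² + (y + 3.309)² = 36.5804645662²
eq2−eq3, eq2−eq1 (x²,y² cancel):
  3.602·x + 36.048·y = -1342.106198
  62.872·x + 30.290·y = -2174.220640
det = 3.602·30.290 − 36.048·62.872 = -2157.305276
x = (-1342.106198·30.290 − 36.048·-2174.220640) / -2157.305276 = -17.486588
y = (3.602·-2174.220640 − -1342.106198·62.872) / -2157.305276 = -35.483786

x=-17.487 y=-35.484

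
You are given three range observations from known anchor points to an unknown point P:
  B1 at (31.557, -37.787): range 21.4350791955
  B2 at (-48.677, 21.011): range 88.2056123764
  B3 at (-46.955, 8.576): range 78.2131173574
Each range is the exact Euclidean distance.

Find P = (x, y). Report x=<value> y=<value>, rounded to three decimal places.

eq1: (x − 31.557)² + (y + 37.787)² = 21.4350791955²
eq2: (x + 48.677)² + (y − 21.011)² = 88.2056123764²
eq3: (x + 46.955)² + (y − 8.576)² = 78.2131173574²
eq3−eq1, eq3−eq2 (x²,y² cancel):
  157.024·x − 92.726·y = 5803.210924
  -3.444·x + 24.870·y = -1130.345679
det = 157.024·24.870 − -92.726·-3.444 = 3585.838536
x = (5803.210924·24.870 − -92.726·-1130.345679) / 3585.838536 = 11.019298
y = (157.024·-1130.345679 − 5803.210924·-3.444) / 3585.838536 = -43.924215

x=11.019 y=-43.924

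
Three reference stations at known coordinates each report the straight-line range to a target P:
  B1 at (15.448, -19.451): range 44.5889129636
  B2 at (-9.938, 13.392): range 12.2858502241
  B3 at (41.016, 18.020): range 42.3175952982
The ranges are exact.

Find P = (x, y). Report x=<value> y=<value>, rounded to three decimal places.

x=-1.119 y=21.946

eq1: (x − 15.448)² + (y + 19.451)² = 44.5889129636²
eq2: (x + 9.938)² + (y − 13.392)² = 12.2858502241²
eq3: (x − 41.016)² + (y − 18.020)² = 42.3175952982²
eq3−eq2, eq3−eq1 (x²,y² cancel):
  -101.908·x − 9.256·y = -89.086392
  -51.136·x − 74.942·y = -1587.442838
det = -101.908·-74.942 − -9.256·-51.136 = 7163.874520
x = (-89.086392·-74.942 − -9.256·-1587.442838) / 7163.874520 = -1.119095
y = (-101.908·-1587.442838 − -89.086392·-51.136) / 7163.874520 = 21.945890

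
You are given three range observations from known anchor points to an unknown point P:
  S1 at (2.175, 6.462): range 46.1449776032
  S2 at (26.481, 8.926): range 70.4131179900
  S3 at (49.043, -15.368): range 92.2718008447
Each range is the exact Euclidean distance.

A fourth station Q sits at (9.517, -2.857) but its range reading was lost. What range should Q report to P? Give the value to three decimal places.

eq1: (x − 2.175)² + (y − 6.462)² = 46.1449776032²
eq2: (x − 26.481)² + (y − 8.926)² = 70.4131179900²
eq3: (x − 49.043)² + (y + 15.368)² = 92.2718008447²
eq3−eq2, eq3−eq1 (x²,y² cancel):
  -45.124·x + 48.588·y = 1695.603610
  -93.736·x + 43.660·y = 3789.823069
det = -45.124·43.660 − 48.588·-93.736 = 2584.330928
x = (1695.603610·43.660 − 48.588·3789.823069) / 2584.330928 = -42.606722
y = (-45.124·3789.823069 − 1695.603610·-93.736) / 2584.330928 = -4.671567
|P − Q| = √((-42.606722 − 9.517)² + (-4.671567 − -2.857)²) = 52.155298

52.155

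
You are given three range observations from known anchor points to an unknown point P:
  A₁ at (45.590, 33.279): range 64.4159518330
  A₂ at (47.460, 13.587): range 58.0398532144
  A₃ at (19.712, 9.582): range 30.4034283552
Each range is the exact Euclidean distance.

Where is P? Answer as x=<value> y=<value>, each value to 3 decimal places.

x=-8.552 y=-1.622

eq1: (x − 45.590)² + (y − 33.279)² = 64.4159518330²
eq2: (x − 47.460)² + (y − 13.587)² = 58.0398532144²
eq3: (x − 19.712)² + (y − 9.582)² = 30.4034283552²
eq2−eq3, eq2−eq1 (x²,y² cancel):
  -55.496·x − 8.010·y = 487.575604
  -3.740·x + 39.384·y = -31.908517
det = -55.496·39.384 − -8.010·-3.740 = -2215.611864
x = (487.575604·39.384 − -8.010·-31.908517) / -2215.611864 = -8.551629
y = (-55.496·-31.908517 − 487.575604·-3.740) / -2215.611864 = -1.622273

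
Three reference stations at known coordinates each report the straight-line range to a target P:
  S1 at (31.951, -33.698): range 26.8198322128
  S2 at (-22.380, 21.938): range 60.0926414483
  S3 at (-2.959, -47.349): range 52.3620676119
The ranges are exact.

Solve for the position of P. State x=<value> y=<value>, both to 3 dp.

eq1: (x − 31.951)² + (y + 33.698)² = 26.8198322128²
eq2: (x + 22.380)² + (y − 21.938)² = 60.0926414483²
eq3: (x + 2.959)² + (y + 47.349)² = 52.3620676119²
eq2−eq3, eq2−eq1 (x²,y² cancel):
  38.842·x − 138.574·y = 2137.882670
  108.662·x − 111.272·y = 4066.103517
det = 38.842·-111.272 − -138.574·108.662 = 10735.700964
x = (2137.882670·-111.272 − -138.574·4066.103517) / 10735.700964 = 30.325896
y = (38.842·4066.103517 − 2137.882670·108.662) / 10735.700964 = -6.927448

x=30.326 y=-6.927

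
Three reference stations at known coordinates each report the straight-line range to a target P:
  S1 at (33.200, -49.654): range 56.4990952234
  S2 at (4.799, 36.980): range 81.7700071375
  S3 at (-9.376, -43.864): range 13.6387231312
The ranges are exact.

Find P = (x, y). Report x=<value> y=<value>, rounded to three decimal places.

x=-22.486 y=-40.103

eq1: (x − 33.200)² + (y + 49.654)² = 56.4990952234²
eq2: (x − 4.799)² + (y − 36.980)² = 81.7700071375²
eq3: (x + 9.376)² + (y + 43.864)² = 13.6387231312²
eq3−eq1, eq3−eq2 (x²,y² cancel):
  85.152·x − 11.580·y = -1450.333148
  28.350·x + 161.688·y = -7121.728370
det = 85.152·161.688 − -11.580·28.350 = 14096.349576
x = (-1450.333148·161.688 − -11.580·-7121.728370) / 14096.349576 = -22.486040
y = (85.152·-7121.728370 − -1450.333148·28.350) / 14096.349576 = -40.103466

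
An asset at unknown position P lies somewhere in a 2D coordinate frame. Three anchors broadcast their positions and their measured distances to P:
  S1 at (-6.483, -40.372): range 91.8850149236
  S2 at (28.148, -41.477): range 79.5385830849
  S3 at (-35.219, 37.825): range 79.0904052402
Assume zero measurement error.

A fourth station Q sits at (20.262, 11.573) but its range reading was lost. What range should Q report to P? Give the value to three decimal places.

eq1: (x + 6.483)² + (y + 40.372)² = 91.8850149236²
eq2: (x − 28.148)² + (y + 41.477)² = 79.5385830849²
eq3: (x + 35.219)² + (y − 37.825)² = 79.0904052402²
eq3−eq2, eq3−eq1 (x²,y² cancel):
  126.734·x − 158.604·y = -229.551151
  57.472·x − 156.394·y = -3186.744679
det = 126.734·-156.394 − -158.604·57.472 = -10705.148108
x = (-229.551151·-156.394 − -158.604·-3186.744679) / -10705.148108 = 43.860209
y = (126.734·-3186.744679 − -229.551151·57.472) / -10705.148108 = 36.494230
|P − Q| = √((43.860209 − 20.262)² + (36.494230 − 11.573)²) = 34.321176

34.321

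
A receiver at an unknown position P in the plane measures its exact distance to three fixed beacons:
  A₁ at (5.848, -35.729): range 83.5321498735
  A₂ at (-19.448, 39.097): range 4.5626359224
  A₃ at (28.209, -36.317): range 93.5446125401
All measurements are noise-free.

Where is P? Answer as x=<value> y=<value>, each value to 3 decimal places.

eq1: (x − 5.848)² + (y + 35.729)² = 83.5321498735²
eq2: (x + 19.448)² + (y − 39.097)² = 4.5626359224²
eq3: (x − 28.209)² + (y + 36.317)² = 93.5446125401²
eq3−eq2, eq3−eq1 (x²,y² cancel):
  -95.314·x + 150.828·y = 8521.904832
  -44.722·x + 1.176·y = 969.062848
det = -95.314·1.176 − 150.828·-44.722 = 6633.240552
x = (8521.904832·1.176 − 150.828·969.062848) / 6633.240552 = -20.523913
y = (-95.314·969.062848 − 8521.904832·-44.722) / 6633.240552 = 43.530966

x=-20.524 y=43.531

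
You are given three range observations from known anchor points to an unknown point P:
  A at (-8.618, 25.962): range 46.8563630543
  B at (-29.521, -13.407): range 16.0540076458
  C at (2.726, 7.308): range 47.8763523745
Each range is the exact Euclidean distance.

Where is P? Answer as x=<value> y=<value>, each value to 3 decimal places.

eq1: (x + 8.618)² + (y − 25.962)² = 46.8563630543²
eq2: (x + 29.521)² + (y + 13.407)² = 16.0540076458²
eq3: (x − 2.726)² + (y − 7.308)² = 47.8763523745²
eq3−eq1, eq3−eq2 (x²,y² cancel):
  -22.688·x + 37.308·y = 784.083786
  -64.494·x − 41.430·y = 3024.813105
det = -22.688·-41.430 − 37.308·-64.494 = 3346.105992
x = (784.083786·-41.430 − 37.308·3024.813105) / 3346.105992 = -43.433866
y = (-22.688·3024.813105 − 784.083786·-64.494) / 3346.105992 = -5.396799

x=-43.434 y=-5.397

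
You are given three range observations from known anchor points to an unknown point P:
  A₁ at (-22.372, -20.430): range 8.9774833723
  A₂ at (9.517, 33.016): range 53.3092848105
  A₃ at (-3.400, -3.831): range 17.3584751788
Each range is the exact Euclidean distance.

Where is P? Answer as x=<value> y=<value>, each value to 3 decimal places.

eq1: (x + 22.372)² + (y + 20.430)² = 8.9774833723²
eq2: (x − 9.517)² + (y − 33.016)² = 53.3092848105²
eq3: (x + 3.400)² + (y + 3.831)² = 17.3584751788²
eq1−eq2, eq1−eq3 (x²,y² cancel):
  63.778·x + 106.892·y = -2498.546378
  37.944·x + 33.198·y = -1112.376176
det = 63.778·33.198 − 106.892·37.944 = -1938.608004
x = (-2498.546378·33.198 − 106.892·-1112.376176) / -1938.608004 = -18.548036
y = (63.778·-1112.376176 − -2498.546378·37.944) / -1938.608004 = -12.307654

x=-18.548 y=-12.308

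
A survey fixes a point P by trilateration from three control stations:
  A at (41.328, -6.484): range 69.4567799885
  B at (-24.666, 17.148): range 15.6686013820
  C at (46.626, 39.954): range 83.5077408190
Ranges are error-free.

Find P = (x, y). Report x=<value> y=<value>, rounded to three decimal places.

x=-27.637 y=1.764

eq1: (x − 41.328)² + (y + 6.484)² = 69.4567799885²
eq2: (x + 24.666)² + (y − 17.148)² = 15.6686013820²
eq3: (x − 46.626)² + (y − 39.954)² = 83.5077408190²
eq3−eq1, eq3−eq2 (x²,y² cancel):
  -10.596·x − 92.876·y = 129.038338
  -142.584·x − 45.612·y = 3860.197175
det = -10.596·-45.612 − -92.876·-142.584 = -12759.326832
x = (129.038338·-45.612 − -92.876·3860.197175) / -12759.326832 = -27.637350
y = (-10.596·3860.197175 − 129.038338·-142.584) / -12759.326832 = 1.763717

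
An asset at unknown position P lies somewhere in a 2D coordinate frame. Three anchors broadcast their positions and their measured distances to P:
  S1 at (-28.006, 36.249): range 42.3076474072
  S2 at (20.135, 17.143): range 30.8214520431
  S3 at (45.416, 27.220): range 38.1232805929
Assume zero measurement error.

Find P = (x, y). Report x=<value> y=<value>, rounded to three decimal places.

x=12.886 y=47.100

eq1: (x + 28.006)² + (y − 36.249)² = 42.3076474072²
eq2: (x − 20.135)² + (y − 17.143)² = 30.8214520431²
eq3: (x − 45.416)² + (y − 27.220)² = 38.1232805929²
eq3−eq2, eq3−eq1 (x²,y² cancel):
  -50.562·x − 20.154·y = -1600.818165
  -146.844·x + 18.058·y = -1041.767925
det = -50.562·18.058 − -20.154·-146.844 = -3872.542572
x = (-1600.818165·18.058 − -20.154·-1041.767925) / -3872.542572 = 12.886460
y = (-50.562·-1041.767925 − -1600.818165·-146.844) / -3872.542572 = 47.099979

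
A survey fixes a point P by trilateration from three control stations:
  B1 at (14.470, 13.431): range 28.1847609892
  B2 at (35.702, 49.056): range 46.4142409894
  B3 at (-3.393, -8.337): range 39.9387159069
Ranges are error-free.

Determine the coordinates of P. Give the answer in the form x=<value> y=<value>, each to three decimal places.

eq1: (x − 14.470)² + (y − 13.431)² = 28.1847609892²
eq2: (x − 35.702)² + (y − 49.056)² = 46.4142409894²
eq3: (x + 3.393)² + (y + 8.337)² = 39.9387159069²
eq1−eq2, eq1−eq3 (x²,y² cancel):
  42.464·x + 71.250·y = 1931.450264
  -35.726·x − 43.536·y = -1109.474919
det = 42.464·-43.536 − 71.250·-35.726 = 696.764796
x = (1931.450264·-43.536 − 71.250·-1109.474919) / 696.764796 = -7.229887
y = (42.464·-1109.474919 − 1931.450264·-35.726) / 696.764796 = 31.416985

x=-7.230 y=31.417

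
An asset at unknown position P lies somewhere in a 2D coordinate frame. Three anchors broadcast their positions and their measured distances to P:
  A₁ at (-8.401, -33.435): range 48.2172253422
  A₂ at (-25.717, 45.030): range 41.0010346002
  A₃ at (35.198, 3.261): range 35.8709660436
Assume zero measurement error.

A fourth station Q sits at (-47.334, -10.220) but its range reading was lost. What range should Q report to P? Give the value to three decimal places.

53.944

eq1: (x + 8.401)² + (y + 33.435)² = 48.2172253422²
eq2: (x + 25.717)² + (y − 45.030)² = 41.0010346002²
eq3: (x − 35.198)² + (y − 3.261)² = 35.8709660436²
eq3−eq1, eq3−eq2 (x²,y² cancel):
  -87.198·x − 73.392·y = -1099.231914
  -121.830·x + 83.538·y = 1045.173031
det = -87.198·83.538 − -73.392·-121.830 = -16225.693884
x = (-1099.231914·83.538 − -73.392·1045.173031) / -16225.693884 = 0.931874
y = (-87.198·1045.173031 − -1099.231914·-121.830) / -16225.693884 = 13.870373
|P − Q| = √((0.931874 − -47.334)² + (13.870373 − -10.220)²) = 53.943865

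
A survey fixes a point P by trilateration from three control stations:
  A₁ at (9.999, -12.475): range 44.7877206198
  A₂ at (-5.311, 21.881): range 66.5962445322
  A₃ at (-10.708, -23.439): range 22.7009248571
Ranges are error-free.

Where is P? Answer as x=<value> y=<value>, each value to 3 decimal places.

eq1: (x − 9.999)² + (y + 12.475)² = 44.7877206198²
eq2: (x + 5.311)² + (y − 21.881)² = 66.5962445322²
eq3: (x + 10.708)² + (y + 23.439)² = 22.7009248571²
eq3−eq2, eq3−eq1 (x²,y² cancel):
  10.794·x + 90.640·y = -4076.790899
  41.414·x + 21.928·y = -1899.050288
det = 10.794·21.928 − 90.640·41.414 = -3517.074128
x = (-4076.790899·21.928 − 90.640·-1899.050288) / -3517.074128 = -23.523544
y = (10.794·-1899.050288 − -4076.790899·41.414) / -3517.074128 = -42.176498

x=-23.524 y=-42.176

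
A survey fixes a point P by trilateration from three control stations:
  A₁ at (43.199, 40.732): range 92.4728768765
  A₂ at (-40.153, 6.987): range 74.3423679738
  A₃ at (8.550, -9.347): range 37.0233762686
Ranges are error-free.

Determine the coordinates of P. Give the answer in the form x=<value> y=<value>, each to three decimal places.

eq1: (x − 43.199)² + (y − 40.732)² = 92.4728768765²
eq2: (x + 40.153)² + (y − 6.987)² = 74.3423679738²
eq3: (x − 8.550)² + (y + 9.347)² = 37.0233762686²
eq2−eq3, eq2−eq1 (x²,y² cancel):
  97.406·x − 32.668·y = 2655.444617
  166.704·x + 67.490·y = -1160.277435
det = 97.406·67.490 − -32.668·166.704 = 12019.817212
x = (2655.444617·67.490 − -32.668·-1160.277435) / 12019.817212 = 11.756586
y = (97.406·-1160.277435 − 2655.444617·166.704) / 12019.817212 = -46.231254

x=11.757 y=-46.231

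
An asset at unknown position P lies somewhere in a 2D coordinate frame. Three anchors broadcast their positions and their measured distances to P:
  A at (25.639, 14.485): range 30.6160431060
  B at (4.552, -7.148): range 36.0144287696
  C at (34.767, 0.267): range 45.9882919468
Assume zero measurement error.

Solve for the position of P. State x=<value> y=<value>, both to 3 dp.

eq1: (x − 25.639)² + (y − 14.485)² = 30.6160431060²
eq2: (x − 4.552)² + (y + 7.148)² = 36.0144287696²
eq3: (x − 34.767)² + (y − 0.267)² = 45.9882919468²
eq1−eq3, eq1−eq2 (x²,y² cancel):
  18.256·x − 28.436·y = -835.938869
  -42.174·x − 43.266·y = -1155.055922
det = 18.256·-43.266 − -28.436·-42.174 = -1989.123960
x = (-835.938869·-43.266 − -28.436·-1155.055922) / -1989.123960 = -1.670364
y = (18.256·-1155.055922 − -835.938869·-42.174) / -1989.123960 = 28.324824

x=-1.670 y=28.325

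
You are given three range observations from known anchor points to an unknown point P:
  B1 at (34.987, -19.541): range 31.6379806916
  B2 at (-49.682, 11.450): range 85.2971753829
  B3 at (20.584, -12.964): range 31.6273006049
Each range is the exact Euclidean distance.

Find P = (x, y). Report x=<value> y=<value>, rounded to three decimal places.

eq1: (x − 34.987)² + (y + 19.541)² = 31.6379806916²
eq2: (x + 49.682)² + (y − 11.450)² = 85.2971753829²
eq3: (x − 20.584)² + (y + 12.964)² = 31.6273006049²
eq2−eq1, eq2−eq3 (x²,y² cancel):
  169.338·x − 61.982·y = 5281.183532
  140.532·x − 48.828·y = 4267.684713
det = 169.338·-48.828 − -61.982·140.532 = 442.018560
x = (5281.183532·-48.828 − -61.982·4267.684713) / 442.018560 = 15.044627
y = (169.338·4267.684713 − 5281.183532·140.532) / 442.018560 = -44.102425

x=15.045 y=-44.102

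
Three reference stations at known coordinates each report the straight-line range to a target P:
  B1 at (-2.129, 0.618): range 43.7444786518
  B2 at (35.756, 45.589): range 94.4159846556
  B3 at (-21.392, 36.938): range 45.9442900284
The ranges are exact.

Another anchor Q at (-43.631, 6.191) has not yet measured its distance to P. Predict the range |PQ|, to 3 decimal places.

8.462

eq1: (x + 2.129)² + (y − 0.618)² = 43.7444786518²
eq2: (x − 35.756)² + (y − 45.589)² = 94.4159846556²
eq3: (x + 21.392)² + (y − 36.938)² = 45.9442900284²
eq2−eq3, eq2−eq1 (x²,y² cancel):
  -114.296·x − 17.302·y = 5268.685423
  -75.770·x − 89.942·y = 3648.864854
det = -114.296·-89.942 − -17.302·-75.770 = 8969.038292
x = (5268.685423·-89.942 − -17.302·3648.864854) / 8969.038292 = -45.795706
y = (-114.296·3648.864854 − 5268.685423·-75.770) / 8969.038292 = -1.989328
|P − Q| = √((-45.795706 − -43.631)² + (-1.989328 − 6.191)²) = 8.461899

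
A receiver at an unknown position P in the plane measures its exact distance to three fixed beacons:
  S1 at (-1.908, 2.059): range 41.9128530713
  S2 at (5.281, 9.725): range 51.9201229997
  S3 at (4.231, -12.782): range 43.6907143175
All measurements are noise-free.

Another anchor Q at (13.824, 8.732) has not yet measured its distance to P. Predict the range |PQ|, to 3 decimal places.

eq1: (x + 1.908)² + (y − 2.059)² = 41.9128530713²
eq2: (x − 5.281)² + (y − 9.725)² = 51.9201229997²
eq3: (x − 4.231)² + (y + 12.782)² = 43.6907143175²
eq2−eq1, eq2−eq3 (x²,y² cancel):
  -14.378·x − 15.332·y = 824.427279
  -2.100·x − 45.014·y = 845.636954
det = -14.378·-45.014 − -15.332·-2.100 = 615.014092
x = (824.427279·-45.014 − -15.332·845.636954) / 615.014092 = -39.260017
y = (-14.378·845.636954 − 824.427279·-2.100) / 615.014092 = -16.954523
|P − Q| = √((-39.260017 − 13.824)² + (-16.954523 − 8.732)²) = 58.972115

58.972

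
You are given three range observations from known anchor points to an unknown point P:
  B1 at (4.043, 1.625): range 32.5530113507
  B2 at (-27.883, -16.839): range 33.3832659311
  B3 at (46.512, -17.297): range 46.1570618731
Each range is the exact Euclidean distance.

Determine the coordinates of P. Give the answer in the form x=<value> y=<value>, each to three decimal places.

eq1: (x − 4.043)² + (y − 1.625)² = 32.5530113507²
eq2: (x + 27.883)² + (y + 16.839)² = 33.3832659311²
eq3: (x − 46.512)² + (y + 17.297)² = 46.1570618731²
eq2−eq3, eq2−eq1 (x²,y² cancel):
  148.790·x − 0.916·y = 385.506826
  63.852·x + 36.928·y = -987.283240
det = 148.790·36.928 − -0.916·63.852 = 5553.005552
x = (385.506826·36.928 − -0.916·-987.283240) / 5553.005552 = 2.400798
y = (148.790·-987.283240 − 385.506826·63.852) / 5553.005552 = -30.886563

x=2.401 y=-30.887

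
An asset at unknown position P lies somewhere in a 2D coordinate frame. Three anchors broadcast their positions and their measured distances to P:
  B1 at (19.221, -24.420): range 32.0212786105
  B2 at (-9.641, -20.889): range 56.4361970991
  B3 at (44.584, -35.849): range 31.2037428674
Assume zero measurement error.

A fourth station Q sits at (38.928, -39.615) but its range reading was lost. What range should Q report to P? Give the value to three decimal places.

35.396

eq1: (x − 19.221)² + (y + 24.420)² = 32.0212786105²
eq2: (x + 9.641)² + (y + 20.889)² = 56.4361970991²
eq3: (x − 44.584)² + (y + 35.849)² = 31.2037428674²
eq3−eq2, eq3−eq1 (x²,y² cancel):
  -108.450·x + 29.920·y = -4954.955429
  -50.726·x + 22.858·y = -2358.789331
det = -108.450·22.858 − 29.920·-50.726 = -961.228180
x = (-4954.955429·22.858 − 29.920·-2358.789331) / -961.228180 = 44.407140
y = (-108.450·-2358.789331 − -4954.955429·-50.726) / -961.228180 = -4.645758
|P − Q| = √((44.407140 − 38.928)² + (-4.645758 − -39.615)²) = 35.395887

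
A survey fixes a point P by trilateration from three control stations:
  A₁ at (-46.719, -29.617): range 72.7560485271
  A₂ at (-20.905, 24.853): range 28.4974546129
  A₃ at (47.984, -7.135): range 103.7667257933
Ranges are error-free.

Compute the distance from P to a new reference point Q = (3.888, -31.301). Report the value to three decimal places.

eq1: (x + 46.719)² + (y + 29.617)² = 72.7560485271²
eq2: (x + 20.905)² + (y − 24.853)² = 28.4974546129²
eq3: (x − 47.984)² + (y + 7.135)² = 103.7667257933²
eq3−eq1, eq3−eq2 (x²,y² cancel):
  -189.406·x − 44.964·y = 6180.549954
  -137.778·x + 63.976·y = 8656.746615
det = -189.406·63.976 − -44.964·-137.778 = -18312.488248
x = (6180.549954·63.976 − -44.964·8656.746615) / -18312.488248 = -42.847745
y = (-189.406·8656.746615 − 6180.549954·-137.778) / -18312.488248 = 43.035983
|P − Q| = √((-42.847745 − 3.888)² + (43.035983 − -31.301)²) = 87.807841

87.808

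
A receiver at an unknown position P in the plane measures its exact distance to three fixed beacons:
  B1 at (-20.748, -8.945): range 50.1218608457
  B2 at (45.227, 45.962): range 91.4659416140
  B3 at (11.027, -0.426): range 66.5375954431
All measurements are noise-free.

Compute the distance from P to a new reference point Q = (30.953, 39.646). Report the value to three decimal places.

eq1: (x + 20.748)² + (y + 8.945)² = 50.1218608457²
eq2: (x − 45.227)² + (y − 45.962)² = 91.4659416140²
eq3: (x − 11.027)² + (y + 0.426)² = 66.5375954431²
eq2−eq3, eq2−eq1 (x²,y² cancel):
  -68.400·x − 92.776·y = -97.443900
  -131.950·x − 109.814·y = 2206.323097
det = -68.400·-109.814 − -92.776·-131.950 = -4730.515600
x = (-97.443900·-109.814 − -92.776·2206.323097) / -4730.515600 = -45.532993
y = (-68.400·2206.323097 − -97.443900·-131.950) / -4730.515600 = 34.619952
|P − Q| = √((-45.532993 − 30.953)² + (34.619952 − 39.646)²) = 76.650951

76.651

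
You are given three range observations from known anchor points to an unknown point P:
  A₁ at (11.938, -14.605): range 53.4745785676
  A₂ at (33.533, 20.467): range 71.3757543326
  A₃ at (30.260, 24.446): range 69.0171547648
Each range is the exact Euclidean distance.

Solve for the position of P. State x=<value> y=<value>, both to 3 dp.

eq1: (x − 11.938)² + (y + 14.605)² = 53.4745785676²
eq2: (x − 33.533)² + (y − 20.467)² = 71.3757543326²
eq3: (x − 30.260)² + (y − 24.446)² = 69.0171547648²
eq1−eq2, eq1−eq3 (x²,y² cancel):
  43.190·x + 70.144·y = -1047.429445
  36.644·x + 78.102·y = -746.384452
det = 43.190·78.102 − 70.144·36.644 = 802.868644
x = (-1047.429445·78.102 − 70.144·-746.384452) / 802.868644 = -36.683390
y = (43.190·-746.384452 − -1047.429445·36.644) / 802.868644 = 7.654627

x=-36.683 y=7.655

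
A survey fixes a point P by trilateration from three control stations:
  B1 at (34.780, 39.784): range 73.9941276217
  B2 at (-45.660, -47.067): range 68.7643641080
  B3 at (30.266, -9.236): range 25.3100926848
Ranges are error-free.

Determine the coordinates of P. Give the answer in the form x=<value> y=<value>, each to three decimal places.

x=21.658 y=-33.037

eq1: (x − 34.780)² + (y − 39.784)² = 73.9941276217²
eq2: (x + 45.660)² + (y + 47.067)² = 68.7643641080²
eq3: (x − 30.266)² + (y + 9.236)² = 25.3100926848²
eq1−eq3, eq1−eq2 (x²,y² cancel):
  -9.028·x − 98.040·y = 3043.449527
  -160.880·x − 173.702·y = 2254.316184
det = -9.028·-173.702 − -98.040·-160.880 = -14204.493544
x = (3043.449527·-173.702 − -98.040·2254.316184) / -14204.493544 = 21.657943
y = (-9.028·2254.316184 − 3043.449527·-160.880) / -14204.493544 = -33.037306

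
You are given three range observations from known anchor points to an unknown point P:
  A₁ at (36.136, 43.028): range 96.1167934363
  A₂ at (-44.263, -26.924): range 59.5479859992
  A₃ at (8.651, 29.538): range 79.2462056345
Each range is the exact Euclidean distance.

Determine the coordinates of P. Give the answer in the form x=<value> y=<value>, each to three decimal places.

eq1: (x − 36.136)² + (y − 43.028)² = 96.1167934363²
eq2: (x + 44.263)² + (y + 26.924)² = 59.5479859992²
eq3: (x − 8.651)² + (y − 29.538)² = 79.2462056345²
eq2−eq1, eq2−eq3 (x²,y² cancel):
  160.798·x + 139.904·y = -5219.371009
  105.828·x + 112.924·y = -4470.780171
det = 160.798·112.924 − 139.904·105.828 = 3352.192840
x = (-5219.371009·112.924 − 139.904·-4470.780171) / 3352.192840 = 10.765424
y = (160.798·-4470.780171 − -5219.371009·105.828) / 3352.192840 = -49.679992

x=10.765 y=-49.680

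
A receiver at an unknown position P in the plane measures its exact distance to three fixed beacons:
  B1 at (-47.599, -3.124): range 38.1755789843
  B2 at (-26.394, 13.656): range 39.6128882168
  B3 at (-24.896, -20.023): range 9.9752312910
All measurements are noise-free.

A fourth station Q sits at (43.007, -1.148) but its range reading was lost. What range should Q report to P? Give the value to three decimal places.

eq1: (x + 47.599)² + (y + 3.124)² = 38.1755789843²
eq2: (x + 26.394)² + (y − 13.656)² = 39.6128882168²
eq3: (x + 24.896)² + (y + 20.023)² = 9.9752312910²
eq1−eq3, eq1−eq2 (x²,y² cancel):
  45.406·x − 33.798·y = 103.176759
  42.410·x + 33.560·y = -1504.100687
det = 45.406·33.560 − -33.798·42.410 = 2957.198540
x = (103.176759·33.560 − -33.798·-1504.100687) / 2957.198540 = -16.019548
y = (45.406·-1504.100687 − 103.176759·42.410) / 2957.198540 = -24.574245
|P − Q| = √((-16.019548 − 43.007)² + (-24.574245 − -1.148)²) = 63.505293

63.505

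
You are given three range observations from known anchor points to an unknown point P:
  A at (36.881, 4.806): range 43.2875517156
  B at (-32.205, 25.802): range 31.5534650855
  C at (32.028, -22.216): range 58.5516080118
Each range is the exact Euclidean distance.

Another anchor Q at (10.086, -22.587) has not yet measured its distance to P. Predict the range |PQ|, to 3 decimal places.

eq1: (x − 36.881)² + (y − 4.806)² = 43.2875517156²
eq2: (x + 32.205)² + (y − 25.802)² = 31.5534650855²
eq3: (x − 32.028)² + (y + 22.216)² = 58.5516080118²
eq1−eq3, eq1−eq2 (x²,y² cancel):
  -9.706·x − 54.044·y = -1418.441024
  -138.172·x + 41.992·y = 1197.790407
det = -9.706·41.992 − -54.044·-138.172 = -7874.941920
x = (-1418.441024·41.992 − -54.044·1197.790407) / -7874.941920 = -0.656539
y = (-9.706·1197.790407 − -1418.441024·-138.172) / -7874.941920 = 26.363952
|P − Q| = √((-0.656539 − 10.086)² + (26.363952 − -22.587)²) = 50.115844

50.116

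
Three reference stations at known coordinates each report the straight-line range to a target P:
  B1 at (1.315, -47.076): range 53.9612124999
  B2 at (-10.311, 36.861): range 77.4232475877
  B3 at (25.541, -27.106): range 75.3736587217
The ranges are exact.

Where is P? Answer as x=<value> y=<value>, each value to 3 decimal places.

x=-49.787 y=-29.743

eq1: (x − 1.315)² + (y + 47.076)² = 53.9612124999²
eq2: (x + 10.311)² + (y − 36.861)² = 77.4232475877²
eq3: (x − 25.541)² + (y + 27.106)² = 75.3736587217²
eq3−eq2, eq3−eq1 (x²,y² cancel):
  -71.704·x + 127.934·y = -235.198713
  -48.452·x − 39.940·y = 3600.177059
det = -71.704·-39.940 − 127.934·-48.452 = 9062.515928
x = (-235.198713·-39.940 − 127.934·3600.177059) / 9062.515928 = -49.786529
y = (-71.704·3600.177059 − -235.198713·-48.452) / 9062.515928 = -29.742617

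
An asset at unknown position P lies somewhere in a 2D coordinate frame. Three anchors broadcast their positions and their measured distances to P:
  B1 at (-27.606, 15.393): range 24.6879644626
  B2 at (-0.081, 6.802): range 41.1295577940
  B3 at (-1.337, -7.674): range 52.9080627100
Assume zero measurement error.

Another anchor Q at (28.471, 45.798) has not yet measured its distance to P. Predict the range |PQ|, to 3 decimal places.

eq1: (x + 27.606)² + (y − 15.393)² = 24.6879644626²
eq2: (x + 0.081)² + (y − 6.802)² = 41.1295577940²
eq3: (x + 1.337)² + (y + 7.674)² = 52.9080627100²
eq1−eq2, eq1−eq3 (x²,y² cancel):
  55.050·x − 17.182·y = -2034.906855
  52.538·x − 46.134·y = -3128.125350
det = 55.050·-46.134 − -17.182·52.538 = -1636.968784
x = (-2034.906855·-46.134 − -17.182·-3128.125350) / -1636.968784 = -24.515399
y = (55.050·-3128.125350 − -2034.906855·52.538) / -1636.968784 = 39.886750
|P − Q| = √((-24.515399 − 28.471)² + (39.886750 − 45.798)²) = 53.315114

53.315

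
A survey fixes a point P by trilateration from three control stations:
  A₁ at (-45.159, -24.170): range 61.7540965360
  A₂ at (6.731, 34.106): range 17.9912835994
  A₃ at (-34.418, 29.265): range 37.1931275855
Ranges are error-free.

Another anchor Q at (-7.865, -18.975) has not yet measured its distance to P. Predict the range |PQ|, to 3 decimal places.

37.127

eq1: (x + 45.159)² + (y + 24.170)² = 61.7540965360²
eq2: (x − 6.731)² + (y − 34.106)² = 17.9912835994²
eq3: (x + 34.418)² + (y − 29.265)² = 37.1931275855²
eq2−eq3, eq2−eq1 (x²,y² cancel):
  -82.298·x − 9.682·y = -227.129102
  -103.780·x − 116.552·y = -2074.883569
det = -82.298·-116.552 − -9.682·-103.780 = 8587.198536
x = (-227.129102·-116.552 − -9.682·-2074.883569) / 8587.198536 = 0.743354
y = (-82.298·-2074.883569 − -227.129102·-103.780) / 8587.198536 = 17.140318
|P − Q| = √((0.743354 − -7.865)² + (17.140318 − -18.975)²) = 37.127078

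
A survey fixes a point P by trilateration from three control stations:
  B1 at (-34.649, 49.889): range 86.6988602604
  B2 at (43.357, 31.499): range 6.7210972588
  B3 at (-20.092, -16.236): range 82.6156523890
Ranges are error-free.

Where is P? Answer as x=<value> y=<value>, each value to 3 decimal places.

x=49.368 y=28.492

eq1: (x + 34.649)² + (y − 49.889)² = 86.6988602604²
eq2: (x − 43.357)² + (y − 31.499)² = 6.7210972588²
eq3: (x + 20.092)² + (y + 16.236)² = 82.6156523890²
eq3−eq1, eq3−eq2 (x²,y² cancel):
  -29.114·x + 132.250·y = 2330.823011
  126.898·x + 95.470·y = 8984.893161
det = -29.114·95.470 − 132.250·126.898 = -19561.774080
x = (2330.823011·95.470 − 132.250·8984.893161) / -19561.774080 = 49.368142
y = (-29.114·8984.893161 − 2330.823011·126.898) / -19561.774080 = 28.492455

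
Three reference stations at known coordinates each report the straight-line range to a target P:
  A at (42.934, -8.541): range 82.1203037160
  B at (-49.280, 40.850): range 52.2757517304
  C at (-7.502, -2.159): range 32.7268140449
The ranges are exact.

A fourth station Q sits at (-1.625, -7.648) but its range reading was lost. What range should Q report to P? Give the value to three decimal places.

eq1: (x − 42.934)² + (y + 8.541)² = 82.1203037160²
eq2: (x + 49.280)² + (y − 40.850)² = 52.2757517304²
eq3: (x + 7.502)² + (y + 2.159)² = 32.7268140449²
eq3−eq1, eq3−eq2 (x²,y² cancel):
  100.872·x − 12.764·y = -3817.364173
  -83.556·x + 86.018·y = 2374.589754
det = 100.872·86.018 − -12.764·-83.556 = 7610.298912
x = (-3817.364173·86.018 − -12.764·2374.589754) / 7610.298912 = -39.164397
y = (100.872·2374.589754 − -3817.364173·-83.556) / 7610.298912 = -10.437706
|P − Q| = √((-39.164397 − -1.625)² + (-10.437706 − -7.648)²) = 37.642912

37.643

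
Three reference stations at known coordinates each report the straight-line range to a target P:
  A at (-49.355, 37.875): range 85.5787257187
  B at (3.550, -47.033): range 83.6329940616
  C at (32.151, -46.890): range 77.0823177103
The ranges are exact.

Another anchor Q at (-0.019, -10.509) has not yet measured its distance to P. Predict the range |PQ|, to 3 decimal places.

eq1: (x + 49.355)² + (y − 37.875)² = 85.5787257187²
eq2: (x − 3.550)² + (y + 47.033)² = 83.6329940616²
eq3: (x − 32.151)² + (y + 46.890)² = 77.0823177103²
eq1−eq2, eq1−eq3 (x²,y² cancel):
  105.810·x − 169.816·y = -1316.485461
  163.012·x − 169.530·y = 743.961843
det = 105.810·-169.530 − -169.816·163.012 = 9744.076492
x = (-1316.485461·-169.530 − -169.816·743.961843) / 9744.076492 = 35.870039
y = (105.810·743.961843 − -1316.485461·163.012) / 9744.076492 = 30.102548
|P − Q| = √((35.870039 − -0.019)² + (30.102548 − -10.509)²) = 54.197057

54.197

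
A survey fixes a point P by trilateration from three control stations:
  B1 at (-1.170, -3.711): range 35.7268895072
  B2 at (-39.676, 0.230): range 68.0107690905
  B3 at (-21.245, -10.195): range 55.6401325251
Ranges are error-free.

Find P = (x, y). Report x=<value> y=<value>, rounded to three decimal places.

eq1: (x + 1.170)² + (y + 3.711)² = 35.7268895072²
eq2: (x + 39.676)² + (y − 0.230)² = 68.0107690905²
eq3: (x + 21.245)² + (y + 10.195)² = 55.6401325251²
eq1−eq3, eq1−eq2 (x²,y² cancel):
  -40.150·x − 12.968·y = -1279.266085
  -77.012·x + 7.882·y = -1789.956623
det = -40.150·7.882 − -12.968·-77.012 = -1315.153916
x = (-1279.266085·7.882 − -12.968·-1789.956623) / -1315.153916 = 25.316681
y = (-40.150·-1789.956623 − -1279.266085·-77.012) / -1315.153916 = 20.265370

x=25.317 y=20.265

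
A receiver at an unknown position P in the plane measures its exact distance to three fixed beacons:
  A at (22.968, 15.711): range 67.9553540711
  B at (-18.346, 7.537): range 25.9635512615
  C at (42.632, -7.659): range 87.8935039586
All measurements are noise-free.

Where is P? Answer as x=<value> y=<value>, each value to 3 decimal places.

x=-44.243 y=5.682

eq1: (x − 22.968)² + (y − 15.711)² = 67.9553540711²
eq2: (x + 18.346)² + (y − 7.537)² = 25.9635512615²
eq3: (x − 42.632)² + (y + 7.659)² = 87.8935039586²
eq2−eq3, eq2−eq1 (x²,y² cancel):
  121.956·x − 30.392·y = -5568.396424
  82.628·x + 16.348·y = -3562.841693
det = 121.956·16.348 − -30.392·82.628 = 4504.966864
x = (-5568.396424·16.348 − -30.392·-3562.841693) / 4504.966864 = -44.243173
y = (121.956·-3562.841693 − -5568.396424·82.628) / 4504.966864 = 5.681626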